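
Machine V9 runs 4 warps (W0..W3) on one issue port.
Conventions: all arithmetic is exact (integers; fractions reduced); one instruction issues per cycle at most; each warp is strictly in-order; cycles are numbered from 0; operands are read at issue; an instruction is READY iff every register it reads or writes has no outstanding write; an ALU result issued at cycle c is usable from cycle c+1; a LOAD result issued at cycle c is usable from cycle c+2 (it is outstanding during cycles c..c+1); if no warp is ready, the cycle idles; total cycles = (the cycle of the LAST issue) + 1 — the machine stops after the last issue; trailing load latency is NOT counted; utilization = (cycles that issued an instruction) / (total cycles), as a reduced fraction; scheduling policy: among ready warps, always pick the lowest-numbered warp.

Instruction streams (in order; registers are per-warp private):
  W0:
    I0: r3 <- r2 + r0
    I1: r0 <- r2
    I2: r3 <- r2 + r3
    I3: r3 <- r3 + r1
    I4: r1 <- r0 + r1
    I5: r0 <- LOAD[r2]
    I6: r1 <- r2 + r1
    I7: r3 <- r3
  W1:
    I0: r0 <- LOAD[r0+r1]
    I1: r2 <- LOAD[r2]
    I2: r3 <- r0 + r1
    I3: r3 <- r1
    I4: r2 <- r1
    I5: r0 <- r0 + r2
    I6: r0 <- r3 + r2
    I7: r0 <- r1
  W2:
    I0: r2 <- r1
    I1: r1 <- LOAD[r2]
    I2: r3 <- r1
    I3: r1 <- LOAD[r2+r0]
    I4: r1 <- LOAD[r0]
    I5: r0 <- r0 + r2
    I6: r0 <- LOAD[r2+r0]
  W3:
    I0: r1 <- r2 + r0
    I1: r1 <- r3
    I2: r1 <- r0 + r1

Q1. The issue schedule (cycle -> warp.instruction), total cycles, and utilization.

cycle 0: W0.I0
cycle 1: W0.I1
cycle 2: W0.I2
cycle 3: W0.I3
cycle 4: W0.I4
cycle 5: W0.I5
cycle 6: W0.I6
cycle 7: W0.I7
cycle 8: W1.I0
cycle 9: W1.I1
cycle 10: W1.I2
cycle 11: W1.I3
cycle 12: W1.I4
cycle 13: W1.I5
cycle 14: W1.I6
cycle 15: W1.I7
cycle 16: W2.I0
cycle 17: W2.I1
cycle 18: W3.I0
cycle 19: W2.I2
cycle 20: W2.I3
cycle 21: W3.I1
cycle 22: W2.I4
cycle 23: W2.I5
cycle 24: W2.I6
cycle 25: W3.I2

Answer: 26 cycles, utilization 1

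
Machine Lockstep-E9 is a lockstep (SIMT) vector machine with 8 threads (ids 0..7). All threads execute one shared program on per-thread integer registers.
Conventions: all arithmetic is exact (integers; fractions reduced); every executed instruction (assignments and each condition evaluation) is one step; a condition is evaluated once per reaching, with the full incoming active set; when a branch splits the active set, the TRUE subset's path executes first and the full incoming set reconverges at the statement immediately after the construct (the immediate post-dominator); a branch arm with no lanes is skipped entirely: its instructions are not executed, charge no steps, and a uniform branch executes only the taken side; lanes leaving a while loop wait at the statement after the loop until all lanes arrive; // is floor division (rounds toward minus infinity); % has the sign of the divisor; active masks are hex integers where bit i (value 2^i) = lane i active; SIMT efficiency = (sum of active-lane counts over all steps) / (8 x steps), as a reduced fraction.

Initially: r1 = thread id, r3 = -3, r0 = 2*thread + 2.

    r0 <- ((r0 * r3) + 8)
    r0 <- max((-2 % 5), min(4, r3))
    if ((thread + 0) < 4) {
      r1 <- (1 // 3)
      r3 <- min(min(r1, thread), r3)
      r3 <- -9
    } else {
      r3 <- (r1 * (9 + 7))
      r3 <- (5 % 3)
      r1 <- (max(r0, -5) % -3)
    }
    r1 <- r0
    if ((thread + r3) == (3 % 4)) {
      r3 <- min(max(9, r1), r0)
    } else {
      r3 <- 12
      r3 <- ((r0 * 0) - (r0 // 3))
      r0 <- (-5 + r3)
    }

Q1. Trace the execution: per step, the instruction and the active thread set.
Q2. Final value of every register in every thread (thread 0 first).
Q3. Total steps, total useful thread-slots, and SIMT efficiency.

step 0: r0 <- ((r0 * r3) + 8)        0xff
step 1: r0 <- max((-2 % 5), min(4, r3)) 0xff
step 2: eval ((thread + 0) < 4)      0xff
step 3: r1 <- (1 // 3)               0x0f
step 4: r3 <- min(min(r1, thread), r3) 0x0f
step 5: r3 <- -9                     0x0f
step 6: r3 <- (r1 * (9 + 7))         0xf0
step 7: r3 <- (5 % 3)                0xf0
step 8: r1 <- (max(r0, -5) % -3)     0xf0
step 9: r1 <- r0                     0xff
step 10: eval ((thread + r3) == (3 % 4)) 0xff
step 11: r3 <- 12                     0xff
step 12: r3 <- ((r0 * 0) - (r0 // 3)) 0xff
step 13: r0 <- (-5 + r3)              0xff

Answer: 14 steps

r1: 3,3,3,3,3,3,3,3
r3: -1,-1,-1,-1,-1,-1,-1,-1
r0: -6,-6,-6,-6,-6,-6,-6,-6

steps = 14; useful = 88; efficiency = 88/112 = 11/14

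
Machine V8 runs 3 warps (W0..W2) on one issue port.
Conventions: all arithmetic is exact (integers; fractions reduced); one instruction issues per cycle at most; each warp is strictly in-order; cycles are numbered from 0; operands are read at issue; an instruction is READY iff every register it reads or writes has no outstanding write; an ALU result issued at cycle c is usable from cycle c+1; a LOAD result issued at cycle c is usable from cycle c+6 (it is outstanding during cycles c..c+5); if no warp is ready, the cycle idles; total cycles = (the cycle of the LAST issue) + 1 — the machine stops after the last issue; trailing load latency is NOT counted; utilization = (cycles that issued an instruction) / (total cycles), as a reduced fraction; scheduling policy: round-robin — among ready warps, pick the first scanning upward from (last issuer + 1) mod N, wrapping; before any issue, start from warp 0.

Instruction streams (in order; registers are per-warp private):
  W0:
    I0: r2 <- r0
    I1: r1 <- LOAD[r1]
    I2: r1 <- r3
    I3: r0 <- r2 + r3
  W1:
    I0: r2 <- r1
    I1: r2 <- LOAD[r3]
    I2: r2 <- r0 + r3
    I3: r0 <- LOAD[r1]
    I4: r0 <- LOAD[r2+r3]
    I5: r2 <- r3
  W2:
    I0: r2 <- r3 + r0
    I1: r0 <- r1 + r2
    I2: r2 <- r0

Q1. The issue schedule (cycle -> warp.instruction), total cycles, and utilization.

cycle 0: W0.I0
cycle 1: W1.I0
cycle 2: W2.I0
cycle 3: W0.I1
cycle 4: W1.I1
cycle 5: W2.I1
cycle 6: W2.I2
cycle 7: idle
cycle 8: idle
cycle 9: W0.I2
cycle 10: W1.I2
cycle 11: W0.I3
cycle 12: W1.I3
cycle 13: idle
cycle 14: idle
cycle 15: idle
cycle 16: idle
cycle 17: idle
cycle 18: W1.I4
cycle 19: W1.I5

Answer: 20 cycles, utilization 13/20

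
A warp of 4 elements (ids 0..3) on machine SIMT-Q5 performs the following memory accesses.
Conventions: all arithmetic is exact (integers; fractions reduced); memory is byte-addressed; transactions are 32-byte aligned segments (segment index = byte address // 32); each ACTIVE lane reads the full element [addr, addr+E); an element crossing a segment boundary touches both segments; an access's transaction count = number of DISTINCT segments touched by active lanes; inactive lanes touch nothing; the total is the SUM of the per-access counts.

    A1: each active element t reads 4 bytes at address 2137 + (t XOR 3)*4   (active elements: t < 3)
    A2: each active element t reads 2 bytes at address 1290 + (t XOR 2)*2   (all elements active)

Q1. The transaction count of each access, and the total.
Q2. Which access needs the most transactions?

A1: 2 transactions
A2: 1 transaction

Answer: 2,1; total 3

Answer: A1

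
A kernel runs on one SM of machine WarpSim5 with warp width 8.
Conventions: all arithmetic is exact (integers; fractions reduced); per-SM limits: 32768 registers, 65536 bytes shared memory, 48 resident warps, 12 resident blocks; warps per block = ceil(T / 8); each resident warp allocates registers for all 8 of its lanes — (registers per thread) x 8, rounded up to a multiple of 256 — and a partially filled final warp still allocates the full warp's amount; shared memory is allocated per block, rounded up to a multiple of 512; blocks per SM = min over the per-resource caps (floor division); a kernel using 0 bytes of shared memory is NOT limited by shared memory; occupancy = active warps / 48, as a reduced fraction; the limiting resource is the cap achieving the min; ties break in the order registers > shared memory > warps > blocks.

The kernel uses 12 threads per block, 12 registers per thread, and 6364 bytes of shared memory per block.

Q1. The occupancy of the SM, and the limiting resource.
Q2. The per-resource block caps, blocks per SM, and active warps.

Answer: occupancy 3/8, limited by shared memory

registers: 64 blocks
shared memory: 9 blocks
warps: 24 blocks
blocks: 12 blocks

Answer: 9 blocks, 18 active warps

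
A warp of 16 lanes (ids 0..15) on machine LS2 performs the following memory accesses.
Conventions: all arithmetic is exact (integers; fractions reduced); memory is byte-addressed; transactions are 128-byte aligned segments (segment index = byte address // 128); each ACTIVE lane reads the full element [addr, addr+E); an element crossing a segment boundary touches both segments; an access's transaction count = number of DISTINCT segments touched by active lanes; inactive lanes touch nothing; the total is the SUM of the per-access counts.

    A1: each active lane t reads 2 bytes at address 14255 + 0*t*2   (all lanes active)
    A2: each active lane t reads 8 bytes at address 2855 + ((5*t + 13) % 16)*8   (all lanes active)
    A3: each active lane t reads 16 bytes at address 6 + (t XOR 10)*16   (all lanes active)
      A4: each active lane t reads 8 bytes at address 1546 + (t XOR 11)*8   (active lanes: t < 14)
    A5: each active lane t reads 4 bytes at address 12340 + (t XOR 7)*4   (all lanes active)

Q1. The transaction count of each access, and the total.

A1: 1 transaction
A2: 2 transactions
A3: 3 transactions
A4: 2 transactions
A5: 1 transaction

Answer: 1,2,3,2,1; total 9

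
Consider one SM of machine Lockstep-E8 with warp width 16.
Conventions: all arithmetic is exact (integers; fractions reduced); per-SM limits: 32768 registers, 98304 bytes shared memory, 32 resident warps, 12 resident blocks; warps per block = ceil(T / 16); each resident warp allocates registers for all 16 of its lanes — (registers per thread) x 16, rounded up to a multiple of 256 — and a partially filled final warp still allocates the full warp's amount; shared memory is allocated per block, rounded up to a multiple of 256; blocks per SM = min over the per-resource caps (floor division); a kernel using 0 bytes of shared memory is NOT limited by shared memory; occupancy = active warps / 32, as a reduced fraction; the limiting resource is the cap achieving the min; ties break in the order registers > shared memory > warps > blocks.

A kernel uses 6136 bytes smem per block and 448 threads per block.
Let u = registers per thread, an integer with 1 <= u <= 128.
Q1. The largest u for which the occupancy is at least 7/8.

Answer: u = 64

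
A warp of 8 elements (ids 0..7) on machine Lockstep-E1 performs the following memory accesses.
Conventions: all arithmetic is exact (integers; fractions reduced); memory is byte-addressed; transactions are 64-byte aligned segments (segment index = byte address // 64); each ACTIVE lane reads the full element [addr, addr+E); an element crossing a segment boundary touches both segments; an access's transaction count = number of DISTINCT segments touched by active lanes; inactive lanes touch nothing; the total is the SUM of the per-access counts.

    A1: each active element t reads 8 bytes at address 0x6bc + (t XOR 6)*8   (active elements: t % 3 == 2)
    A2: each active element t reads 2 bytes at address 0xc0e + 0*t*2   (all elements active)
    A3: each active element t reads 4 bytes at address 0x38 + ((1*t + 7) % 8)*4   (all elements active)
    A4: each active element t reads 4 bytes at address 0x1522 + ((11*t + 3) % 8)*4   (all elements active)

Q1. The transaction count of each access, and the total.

A1: 1 transaction
A2: 1 transaction
A3: 2 transactions
A4: 2 transactions

Answer: 1,1,2,2; total 6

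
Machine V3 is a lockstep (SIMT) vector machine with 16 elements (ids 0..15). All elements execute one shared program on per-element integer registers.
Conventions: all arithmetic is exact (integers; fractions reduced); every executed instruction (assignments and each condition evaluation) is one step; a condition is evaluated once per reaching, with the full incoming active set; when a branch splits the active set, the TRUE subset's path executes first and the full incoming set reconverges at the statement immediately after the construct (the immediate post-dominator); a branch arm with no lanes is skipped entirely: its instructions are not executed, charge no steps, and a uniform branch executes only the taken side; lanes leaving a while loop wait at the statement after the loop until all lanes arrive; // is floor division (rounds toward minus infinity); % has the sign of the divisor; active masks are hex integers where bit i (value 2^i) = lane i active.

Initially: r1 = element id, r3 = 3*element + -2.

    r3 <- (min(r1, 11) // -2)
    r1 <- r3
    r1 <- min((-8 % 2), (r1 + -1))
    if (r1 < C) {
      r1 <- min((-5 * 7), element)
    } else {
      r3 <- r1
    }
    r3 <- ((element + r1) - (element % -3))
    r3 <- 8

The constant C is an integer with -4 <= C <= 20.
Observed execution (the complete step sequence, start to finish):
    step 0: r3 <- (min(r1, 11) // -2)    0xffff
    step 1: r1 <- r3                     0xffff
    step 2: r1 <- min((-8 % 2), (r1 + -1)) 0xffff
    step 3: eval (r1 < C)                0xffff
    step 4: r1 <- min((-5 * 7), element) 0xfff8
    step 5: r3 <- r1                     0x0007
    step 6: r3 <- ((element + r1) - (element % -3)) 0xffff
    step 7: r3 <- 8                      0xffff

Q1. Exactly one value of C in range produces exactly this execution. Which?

Answer: C = -2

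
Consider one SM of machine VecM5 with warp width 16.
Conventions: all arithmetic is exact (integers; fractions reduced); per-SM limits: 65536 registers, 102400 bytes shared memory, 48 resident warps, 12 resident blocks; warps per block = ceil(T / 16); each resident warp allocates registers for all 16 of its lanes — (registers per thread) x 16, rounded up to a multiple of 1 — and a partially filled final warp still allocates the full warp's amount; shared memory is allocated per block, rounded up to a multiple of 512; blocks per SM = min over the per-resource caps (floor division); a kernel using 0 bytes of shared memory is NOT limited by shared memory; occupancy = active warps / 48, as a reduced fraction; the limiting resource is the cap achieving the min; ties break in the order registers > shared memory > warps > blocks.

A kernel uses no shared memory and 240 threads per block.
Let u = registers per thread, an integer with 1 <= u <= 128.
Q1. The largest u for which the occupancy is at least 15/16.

Answer: u = 91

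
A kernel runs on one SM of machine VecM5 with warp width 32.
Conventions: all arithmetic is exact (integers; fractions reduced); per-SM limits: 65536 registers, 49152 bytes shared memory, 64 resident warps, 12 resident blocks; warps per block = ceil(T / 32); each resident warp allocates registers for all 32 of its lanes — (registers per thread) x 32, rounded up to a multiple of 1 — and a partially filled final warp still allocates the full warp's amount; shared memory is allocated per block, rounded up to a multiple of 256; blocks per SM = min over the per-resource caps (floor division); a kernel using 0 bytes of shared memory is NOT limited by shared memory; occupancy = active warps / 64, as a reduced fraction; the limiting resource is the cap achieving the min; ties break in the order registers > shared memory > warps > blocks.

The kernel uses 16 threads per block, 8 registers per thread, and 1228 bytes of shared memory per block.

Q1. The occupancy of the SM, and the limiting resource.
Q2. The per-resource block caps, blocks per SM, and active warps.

Answer: occupancy 3/16, limited by blocks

registers: 256 blocks
shared memory: 38 blocks
warps: 64 blocks
blocks: 12 blocks

Answer: 12 blocks, 12 active warps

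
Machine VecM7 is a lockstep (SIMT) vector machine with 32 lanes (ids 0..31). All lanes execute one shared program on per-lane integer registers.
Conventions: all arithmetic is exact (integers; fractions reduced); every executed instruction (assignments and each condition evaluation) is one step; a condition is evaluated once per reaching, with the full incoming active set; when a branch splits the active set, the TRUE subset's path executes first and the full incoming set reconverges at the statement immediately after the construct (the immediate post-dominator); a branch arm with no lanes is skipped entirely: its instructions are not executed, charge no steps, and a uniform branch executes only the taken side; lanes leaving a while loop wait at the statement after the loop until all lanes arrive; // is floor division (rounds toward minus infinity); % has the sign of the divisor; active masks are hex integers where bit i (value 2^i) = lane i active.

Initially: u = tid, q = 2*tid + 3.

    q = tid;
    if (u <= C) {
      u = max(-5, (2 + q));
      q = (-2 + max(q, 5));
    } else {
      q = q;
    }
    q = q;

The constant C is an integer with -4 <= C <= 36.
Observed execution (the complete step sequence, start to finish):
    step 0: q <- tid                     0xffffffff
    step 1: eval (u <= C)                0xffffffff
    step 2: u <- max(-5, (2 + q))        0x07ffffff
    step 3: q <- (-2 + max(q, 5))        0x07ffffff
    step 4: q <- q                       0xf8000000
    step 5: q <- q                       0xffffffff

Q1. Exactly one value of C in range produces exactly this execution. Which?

Answer: C = 26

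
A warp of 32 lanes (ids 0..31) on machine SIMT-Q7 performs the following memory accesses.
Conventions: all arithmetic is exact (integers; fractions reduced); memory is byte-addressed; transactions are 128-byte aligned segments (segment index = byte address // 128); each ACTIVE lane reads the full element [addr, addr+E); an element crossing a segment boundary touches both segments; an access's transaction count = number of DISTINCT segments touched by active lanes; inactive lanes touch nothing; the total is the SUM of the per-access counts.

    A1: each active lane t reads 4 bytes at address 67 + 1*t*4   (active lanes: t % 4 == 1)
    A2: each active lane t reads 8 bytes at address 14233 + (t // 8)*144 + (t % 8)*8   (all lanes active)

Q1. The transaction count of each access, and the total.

A1: 2 transactions
A2: 5 transactions

Answer: 2,5; total 7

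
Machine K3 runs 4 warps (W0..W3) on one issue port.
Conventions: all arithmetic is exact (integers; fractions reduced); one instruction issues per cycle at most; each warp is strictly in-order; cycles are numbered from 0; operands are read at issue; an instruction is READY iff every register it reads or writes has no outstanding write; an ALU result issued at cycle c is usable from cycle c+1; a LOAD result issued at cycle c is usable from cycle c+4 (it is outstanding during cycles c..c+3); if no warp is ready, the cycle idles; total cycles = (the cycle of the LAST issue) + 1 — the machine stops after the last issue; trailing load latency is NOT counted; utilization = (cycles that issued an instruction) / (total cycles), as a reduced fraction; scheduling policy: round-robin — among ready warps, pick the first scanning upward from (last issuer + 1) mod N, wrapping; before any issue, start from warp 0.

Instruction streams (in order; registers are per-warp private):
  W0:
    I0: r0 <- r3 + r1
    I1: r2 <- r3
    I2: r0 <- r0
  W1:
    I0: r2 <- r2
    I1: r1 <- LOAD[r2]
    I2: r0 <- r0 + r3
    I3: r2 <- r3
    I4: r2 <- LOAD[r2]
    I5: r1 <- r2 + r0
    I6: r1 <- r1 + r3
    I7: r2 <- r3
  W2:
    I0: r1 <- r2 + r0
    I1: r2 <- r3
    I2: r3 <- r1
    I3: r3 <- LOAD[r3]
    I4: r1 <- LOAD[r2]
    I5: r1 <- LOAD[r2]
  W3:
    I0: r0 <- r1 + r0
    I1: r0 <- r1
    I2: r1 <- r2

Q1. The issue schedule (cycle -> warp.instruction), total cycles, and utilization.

cycle 0: W0.I0
cycle 1: W1.I0
cycle 2: W2.I0
cycle 3: W3.I0
cycle 4: W0.I1
cycle 5: W1.I1
cycle 6: W2.I1
cycle 7: W3.I1
cycle 8: W0.I2
cycle 9: W1.I2
cycle 10: W2.I2
cycle 11: W3.I2
cycle 12: W1.I3
cycle 13: W2.I3
cycle 14: W1.I4
cycle 15: W2.I4
cycle 16: idle
cycle 17: idle
cycle 18: W1.I5
cycle 19: W2.I5
cycle 20: W1.I6
cycle 21: W1.I7

Answer: 22 cycles, utilization 10/11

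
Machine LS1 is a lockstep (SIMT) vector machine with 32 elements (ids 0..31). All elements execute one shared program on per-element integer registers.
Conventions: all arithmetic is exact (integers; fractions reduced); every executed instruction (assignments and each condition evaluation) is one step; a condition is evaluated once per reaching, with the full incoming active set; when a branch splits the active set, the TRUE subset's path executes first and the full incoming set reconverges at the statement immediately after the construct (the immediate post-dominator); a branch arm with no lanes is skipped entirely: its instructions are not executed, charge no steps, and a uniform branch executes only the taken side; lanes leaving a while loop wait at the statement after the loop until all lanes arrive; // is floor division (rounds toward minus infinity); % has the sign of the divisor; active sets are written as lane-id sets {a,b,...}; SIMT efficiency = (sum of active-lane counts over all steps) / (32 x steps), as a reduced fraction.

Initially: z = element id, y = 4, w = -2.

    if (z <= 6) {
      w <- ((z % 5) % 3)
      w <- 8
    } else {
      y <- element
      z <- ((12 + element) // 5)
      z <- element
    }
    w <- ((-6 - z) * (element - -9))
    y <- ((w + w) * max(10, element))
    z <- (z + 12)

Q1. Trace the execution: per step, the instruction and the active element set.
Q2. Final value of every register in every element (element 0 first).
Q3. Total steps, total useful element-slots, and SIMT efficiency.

step 0: eval (z <= 6)                {0,1,2,3,4,5,6,7,8,9,10,11,12,13,14,15,16,17,18,19,20,21,22,23,24,25,26,27,28,29,30,31}
step 1: w <- ((z % 5) % 3)           {0,1,2,3,4,5,6}
step 2: w <- 8                       {0,1,2,3,4,5,6}
step 3: y <- element                 {7,8,9,10,11,12,13,14,15,16,17,18,19,20,21,22,23,24,25,26,27,28,29,30,31}
step 4: z <- ((12 + element) // 5)   {7,8,9,10,11,12,13,14,15,16,17,18,19,20,21,22,23,24,25,26,27,28,29,30,31}
step 5: z <- element                 {7,8,9,10,11,12,13,14,15,16,17,18,19,20,21,22,23,24,25,26,27,28,29,30,31}
step 6: w <- ((-6 - z) * (element - -9)) {0,1,2,3,4,5,6,7,8,9,10,11,12,13,14,15,16,17,18,19,20,21,22,23,24,25,26,27,28,29,30,31}
step 7: y <- ((w + w) * max(10, element)) {0,1,2,3,4,5,6,7,8,9,10,11,12,13,14,15,16,17,18,19,20,21,22,23,24,25,26,27,28,29,30,31}
step 8: z <- (z + 12)                {0,1,2,3,4,5,6,7,8,9,10,11,12,13,14,15,16,17,18,19,20,21,22,23,24,25,26,27,28,29,30,31}

Answer: 9 steps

z: 12,13,14,15,16,17,18,19,20,21,22,23,24,25,26,27,28,29,30,31,32,33,34,35,36,37,38,39,40,41,42,43
y: -1080,-1400,-1760,-2160,-2600,-3080,-3600,-4160,-4760,-5400,-6080,-7480,-9072,-10868,-12880,-15120,-17600,-20332,-23328,-26600,-30160,-34020,-38192,-42688,-47520,-52700,-58240,-64152,-70448,-77140,-84240,-91760
w: -54,-70,-88,-108,-130,-154,-180,-208,-238,-270,-304,-340,-378,-418,-460,-504,-550,-598,-648,-700,-754,-810,-868,-928,-990,-1054,-1120,-1188,-1258,-1330,-1404,-1480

steps = 9; useful = 217; efficiency = 217/288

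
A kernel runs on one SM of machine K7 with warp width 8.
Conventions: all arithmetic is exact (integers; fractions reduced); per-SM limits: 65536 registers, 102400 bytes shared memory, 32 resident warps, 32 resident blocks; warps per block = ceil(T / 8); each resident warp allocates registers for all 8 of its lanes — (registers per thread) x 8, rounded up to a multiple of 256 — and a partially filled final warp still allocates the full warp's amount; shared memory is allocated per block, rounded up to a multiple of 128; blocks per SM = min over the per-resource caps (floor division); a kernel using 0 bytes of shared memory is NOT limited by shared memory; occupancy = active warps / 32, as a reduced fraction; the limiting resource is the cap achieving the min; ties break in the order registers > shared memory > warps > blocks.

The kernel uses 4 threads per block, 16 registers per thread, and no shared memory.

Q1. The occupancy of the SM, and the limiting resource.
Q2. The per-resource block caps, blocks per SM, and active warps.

Answer: occupancy 1, limited by warps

registers: 256 blocks
shared memory: no limit (kernel uses none)
warps: 32 blocks
blocks: 32 blocks

Answer: 32 blocks, 32 active warps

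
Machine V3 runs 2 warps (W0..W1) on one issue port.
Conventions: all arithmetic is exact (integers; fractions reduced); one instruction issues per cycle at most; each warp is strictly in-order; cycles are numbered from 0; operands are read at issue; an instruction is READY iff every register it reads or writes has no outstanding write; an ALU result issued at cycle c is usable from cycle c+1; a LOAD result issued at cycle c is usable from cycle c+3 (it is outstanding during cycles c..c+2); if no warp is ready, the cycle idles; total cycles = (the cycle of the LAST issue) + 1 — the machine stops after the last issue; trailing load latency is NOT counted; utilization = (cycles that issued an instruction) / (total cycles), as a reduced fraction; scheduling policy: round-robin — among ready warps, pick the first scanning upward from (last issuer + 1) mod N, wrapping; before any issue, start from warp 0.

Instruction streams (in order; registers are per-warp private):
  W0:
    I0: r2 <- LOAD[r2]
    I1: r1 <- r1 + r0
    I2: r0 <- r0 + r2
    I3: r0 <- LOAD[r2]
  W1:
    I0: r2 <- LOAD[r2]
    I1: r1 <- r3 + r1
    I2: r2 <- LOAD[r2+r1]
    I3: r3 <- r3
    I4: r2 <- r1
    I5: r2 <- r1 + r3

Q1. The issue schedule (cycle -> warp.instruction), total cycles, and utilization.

cycle 0: W0.I0
cycle 1: W1.I0
cycle 2: W0.I1
cycle 3: W1.I1
cycle 4: W0.I2
cycle 5: W1.I2
cycle 6: W0.I3
cycle 7: W1.I3
cycle 8: W1.I4
cycle 9: W1.I5

Answer: 10 cycles, utilization 1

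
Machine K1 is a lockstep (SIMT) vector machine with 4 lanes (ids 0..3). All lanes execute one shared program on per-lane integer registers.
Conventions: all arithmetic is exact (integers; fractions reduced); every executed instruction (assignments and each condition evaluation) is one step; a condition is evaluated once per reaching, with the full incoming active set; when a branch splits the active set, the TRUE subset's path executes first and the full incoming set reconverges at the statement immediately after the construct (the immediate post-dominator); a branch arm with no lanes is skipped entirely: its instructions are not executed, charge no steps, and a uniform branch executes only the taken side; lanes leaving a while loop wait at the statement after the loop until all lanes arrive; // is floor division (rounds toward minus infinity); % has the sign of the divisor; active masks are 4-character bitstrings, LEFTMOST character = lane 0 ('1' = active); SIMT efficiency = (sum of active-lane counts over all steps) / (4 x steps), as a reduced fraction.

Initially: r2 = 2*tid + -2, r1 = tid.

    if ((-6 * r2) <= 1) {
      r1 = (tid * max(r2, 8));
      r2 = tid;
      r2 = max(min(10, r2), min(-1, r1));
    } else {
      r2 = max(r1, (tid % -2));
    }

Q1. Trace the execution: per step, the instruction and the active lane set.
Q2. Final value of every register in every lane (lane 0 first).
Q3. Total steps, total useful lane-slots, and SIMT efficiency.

step 0: eval ((-6 * r2) <= 1)        1111
step 1: r1 <- (tid * max(r2, 8))     0111
step 2: r2 <- tid                    0111
step 3: r2 <- max(min(10, r2), min(-1, r1)) 0111
step 4: r2 <- max(r1, (tid % -2))    1000

Answer: 5 steps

r2: 0,1,2,3
r1: 0,8,16,24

steps = 5; useful = 14; efficiency = 14/20 = 7/10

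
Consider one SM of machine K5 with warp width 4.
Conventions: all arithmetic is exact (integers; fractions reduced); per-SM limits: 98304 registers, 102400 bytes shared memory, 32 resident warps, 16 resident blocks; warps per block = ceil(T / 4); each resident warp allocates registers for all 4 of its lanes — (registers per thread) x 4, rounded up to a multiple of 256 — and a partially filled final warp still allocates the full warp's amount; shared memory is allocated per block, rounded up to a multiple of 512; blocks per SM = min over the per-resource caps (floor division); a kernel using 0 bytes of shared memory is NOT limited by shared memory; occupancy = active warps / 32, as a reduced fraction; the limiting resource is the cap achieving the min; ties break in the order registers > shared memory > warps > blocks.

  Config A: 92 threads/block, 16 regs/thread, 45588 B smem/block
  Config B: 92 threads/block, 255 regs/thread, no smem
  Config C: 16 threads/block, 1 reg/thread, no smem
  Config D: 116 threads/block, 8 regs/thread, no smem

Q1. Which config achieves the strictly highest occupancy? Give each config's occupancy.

occupancies: A 23/32, B 23/32, C 1, D 29/32

Answer: C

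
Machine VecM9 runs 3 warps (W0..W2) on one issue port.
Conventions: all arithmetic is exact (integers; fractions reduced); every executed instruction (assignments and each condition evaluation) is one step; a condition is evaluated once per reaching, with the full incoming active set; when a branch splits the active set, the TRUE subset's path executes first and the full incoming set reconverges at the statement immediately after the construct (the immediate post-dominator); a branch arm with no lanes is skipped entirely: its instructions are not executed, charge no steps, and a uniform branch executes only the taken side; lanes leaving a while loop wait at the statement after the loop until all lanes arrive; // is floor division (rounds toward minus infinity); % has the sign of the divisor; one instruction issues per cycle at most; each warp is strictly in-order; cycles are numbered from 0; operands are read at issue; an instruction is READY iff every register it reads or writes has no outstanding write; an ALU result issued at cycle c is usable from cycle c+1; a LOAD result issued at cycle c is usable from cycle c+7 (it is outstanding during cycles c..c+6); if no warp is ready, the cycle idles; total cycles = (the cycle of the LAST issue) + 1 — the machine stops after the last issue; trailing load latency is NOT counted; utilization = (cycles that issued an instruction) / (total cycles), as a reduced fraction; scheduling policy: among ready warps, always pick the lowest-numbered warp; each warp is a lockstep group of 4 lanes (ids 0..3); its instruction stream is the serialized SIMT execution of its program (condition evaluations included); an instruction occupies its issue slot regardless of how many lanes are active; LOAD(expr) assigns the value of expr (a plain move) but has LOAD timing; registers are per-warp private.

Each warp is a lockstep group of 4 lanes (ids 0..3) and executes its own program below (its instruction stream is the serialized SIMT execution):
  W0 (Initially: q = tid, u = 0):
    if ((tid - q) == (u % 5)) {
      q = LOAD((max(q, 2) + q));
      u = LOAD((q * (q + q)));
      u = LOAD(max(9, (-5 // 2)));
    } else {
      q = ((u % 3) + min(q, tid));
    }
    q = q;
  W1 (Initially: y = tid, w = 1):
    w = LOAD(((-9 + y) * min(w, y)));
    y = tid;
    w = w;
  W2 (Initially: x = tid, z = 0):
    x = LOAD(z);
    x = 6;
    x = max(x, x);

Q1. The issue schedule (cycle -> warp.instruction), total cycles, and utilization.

cycle 0: W0.I0
cycle 1: W0.I1
cycle 2: W1.I0
cycle 3: W1.I1
cycle 4: W2.I0
cycle 5: idle
cycle 6: idle
cycle 7: idle
cycle 8: W0.I2
cycle 9: W1.I2
cycle 10: idle
cycle 11: W2.I1
cycle 12: W2.I2
cycle 13: idle
cycle 14: idle
cycle 15: W0.I3
cycle 16: W0.I4

Answer: 17 cycles, utilization 11/17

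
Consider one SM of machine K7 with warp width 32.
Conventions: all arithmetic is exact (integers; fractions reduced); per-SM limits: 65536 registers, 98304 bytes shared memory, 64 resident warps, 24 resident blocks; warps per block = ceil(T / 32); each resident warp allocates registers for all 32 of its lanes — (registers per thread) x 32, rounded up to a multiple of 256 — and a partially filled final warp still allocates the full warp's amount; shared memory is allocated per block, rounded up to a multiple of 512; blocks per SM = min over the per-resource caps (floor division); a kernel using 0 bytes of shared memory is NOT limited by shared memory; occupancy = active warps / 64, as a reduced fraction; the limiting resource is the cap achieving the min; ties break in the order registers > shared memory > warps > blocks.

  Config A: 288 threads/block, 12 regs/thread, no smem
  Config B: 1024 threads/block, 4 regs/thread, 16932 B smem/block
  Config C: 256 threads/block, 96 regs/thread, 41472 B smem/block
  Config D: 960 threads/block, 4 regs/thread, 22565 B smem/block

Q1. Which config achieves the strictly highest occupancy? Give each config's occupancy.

occupancies: A 63/64, B 1, C 1/4, D 15/16

Answer: B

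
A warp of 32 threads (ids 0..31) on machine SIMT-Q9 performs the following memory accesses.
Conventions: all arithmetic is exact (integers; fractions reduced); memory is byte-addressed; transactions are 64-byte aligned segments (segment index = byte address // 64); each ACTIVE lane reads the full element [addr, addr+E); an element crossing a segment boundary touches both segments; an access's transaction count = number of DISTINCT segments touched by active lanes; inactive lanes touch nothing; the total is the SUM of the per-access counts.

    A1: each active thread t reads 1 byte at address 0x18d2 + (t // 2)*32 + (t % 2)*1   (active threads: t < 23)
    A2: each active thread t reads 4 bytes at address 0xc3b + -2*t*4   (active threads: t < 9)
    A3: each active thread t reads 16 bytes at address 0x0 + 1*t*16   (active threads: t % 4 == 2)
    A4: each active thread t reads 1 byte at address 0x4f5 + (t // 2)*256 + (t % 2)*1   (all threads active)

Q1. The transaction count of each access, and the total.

A1: 6 transactions
A2: 2 transactions
A3: 8 transactions
A4: 16 transactions

Answer: 6,2,8,16; total 32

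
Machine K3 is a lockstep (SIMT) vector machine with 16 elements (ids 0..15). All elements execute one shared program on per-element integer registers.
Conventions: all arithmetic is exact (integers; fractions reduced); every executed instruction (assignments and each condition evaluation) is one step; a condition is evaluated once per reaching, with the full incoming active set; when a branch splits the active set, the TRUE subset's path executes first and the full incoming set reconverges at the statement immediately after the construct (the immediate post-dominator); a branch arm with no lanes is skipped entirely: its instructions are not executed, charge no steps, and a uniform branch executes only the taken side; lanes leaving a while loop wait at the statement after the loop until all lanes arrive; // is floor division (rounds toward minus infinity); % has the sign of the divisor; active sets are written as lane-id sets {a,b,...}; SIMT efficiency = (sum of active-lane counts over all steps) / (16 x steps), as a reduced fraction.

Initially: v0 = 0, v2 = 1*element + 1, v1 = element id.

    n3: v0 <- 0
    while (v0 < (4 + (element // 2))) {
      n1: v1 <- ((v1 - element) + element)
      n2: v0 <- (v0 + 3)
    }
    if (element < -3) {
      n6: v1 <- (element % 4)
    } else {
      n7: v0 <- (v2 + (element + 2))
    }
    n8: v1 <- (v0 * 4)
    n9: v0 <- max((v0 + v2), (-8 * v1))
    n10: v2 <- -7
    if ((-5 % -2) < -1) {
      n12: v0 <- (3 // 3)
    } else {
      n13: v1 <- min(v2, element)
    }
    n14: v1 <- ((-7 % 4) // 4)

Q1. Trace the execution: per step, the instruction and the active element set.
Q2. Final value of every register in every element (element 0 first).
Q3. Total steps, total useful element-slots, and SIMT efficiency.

step 0: v0 <- 0                      {0,1,2,3,4,5,6,7,8,9,10,11,12,13,14,15}
step 1: eval (v0 < (4 + (element // 2))) {0,1,2,3,4,5,6,7,8,9,10,11,12,13,14,15}
step 2: v1 <- ((v1 - element) + element) {0,1,2,3,4,5,6,7,8,9,10,11,12,13,14,15}
step 3: v0 <- (v0 + 3)               {0,1,2,3,4,5,6,7,8,9,10,11,12,13,14,15}
step 4: eval (v0 < (4 + (element // 2))) {0,1,2,3,4,5,6,7,8,9,10,11,12,13,14,15}
step 5: v1 <- ((v1 - element) + element) {0,1,2,3,4,5,6,7,8,9,10,11,12,13,14,15}
step 6: v0 <- (v0 + 3)               {0,1,2,3,4,5,6,7,8,9,10,11,12,13,14,15}
step 7: eval (v0 < (4 + (element // 2))) {0,1,2,3,4,5,6,7,8,9,10,11,12,13,14,15}
step 8: v1 <- ((v1 - element) + element) {6,7,8,9,10,11,12,13,14,15}
step 9: v0 <- (v0 + 3)               {6,7,8,9,10,11,12,13,14,15}
step 10: eval (v0 < (4 + (element // 2))) {6,7,8,9,10,11,12,13,14,15}
step 11: v1 <- ((v1 - element) + element) {12,13,14,15}
step 12: v0 <- (v0 + 3)               {12,13,14,15}
step 13: eval (v0 < (4 + (element // 2))) {12,13,14,15}
step 14: eval (element < -3)          {0,1,2,3,4,5,6,7,8,9,10,11,12,13,14,15}
step 15: v0 <- (v2 + (element + 2))   {0,1,2,3,4,5,6,7,8,9,10,11,12,13,14,15}
step 16: v1 <- (v0 * 4)               {0,1,2,3,4,5,6,7,8,9,10,11,12,13,14,15}
step 17: v0 <- max((v0 + v2), (-8 * v1)) {0,1,2,3,4,5,6,7,8,9,10,11,12,13,14,15}
step 18: v2 <- -7                     {0,1,2,3,4,5,6,7,8,9,10,11,12,13,14,15}
step 19: eval ((-5 % -2) < -1)        {0,1,2,3,4,5,6,7,8,9,10,11,12,13,14,15}
step 20: v1 <- min(v2, element)       {0,1,2,3,4,5,6,7,8,9,10,11,12,13,14,15}
step 21: v1 <- ((-7 % 4) // 4)        {0,1,2,3,4,5,6,7,8,9,10,11,12,13,14,15}

Answer: 22 steps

v0: 4,7,10,13,16,19,22,25,28,31,34,37,40,43,46,49
v2: -7,-7,-7,-7,-7,-7,-7,-7,-7,-7,-7,-7,-7,-7,-7,-7
v1: 0,0,0,0,0,0,0,0,0,0,0,0,0,0,0,0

steps = 22; useful = 298; efficiency = 298/352 = 149/176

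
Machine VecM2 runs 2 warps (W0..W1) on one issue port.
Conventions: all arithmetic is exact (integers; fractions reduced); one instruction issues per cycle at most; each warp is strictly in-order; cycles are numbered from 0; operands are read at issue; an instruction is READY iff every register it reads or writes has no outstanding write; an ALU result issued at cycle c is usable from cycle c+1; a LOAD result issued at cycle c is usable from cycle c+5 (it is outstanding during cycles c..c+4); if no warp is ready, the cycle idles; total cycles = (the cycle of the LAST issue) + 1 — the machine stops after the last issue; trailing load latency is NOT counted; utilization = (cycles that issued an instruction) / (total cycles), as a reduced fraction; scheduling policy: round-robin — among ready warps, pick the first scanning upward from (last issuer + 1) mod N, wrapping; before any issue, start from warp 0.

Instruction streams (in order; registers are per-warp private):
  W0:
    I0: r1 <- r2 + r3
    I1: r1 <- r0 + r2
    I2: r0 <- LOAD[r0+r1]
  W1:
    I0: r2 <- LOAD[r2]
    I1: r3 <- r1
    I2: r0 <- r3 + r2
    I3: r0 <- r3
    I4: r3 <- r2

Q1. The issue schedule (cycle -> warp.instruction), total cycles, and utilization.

cycle 0: W0.I0
cycle 1: W1.I0
cycle 2: W0.I1
cycle 3: W1.I1
cycle 4: W0.I2
cycle 5: idle
cycle 6: W1.I2
cycle 7: W1.I3
cycle 8: W1.I4

Answer: 9 cycles, utilization 8/9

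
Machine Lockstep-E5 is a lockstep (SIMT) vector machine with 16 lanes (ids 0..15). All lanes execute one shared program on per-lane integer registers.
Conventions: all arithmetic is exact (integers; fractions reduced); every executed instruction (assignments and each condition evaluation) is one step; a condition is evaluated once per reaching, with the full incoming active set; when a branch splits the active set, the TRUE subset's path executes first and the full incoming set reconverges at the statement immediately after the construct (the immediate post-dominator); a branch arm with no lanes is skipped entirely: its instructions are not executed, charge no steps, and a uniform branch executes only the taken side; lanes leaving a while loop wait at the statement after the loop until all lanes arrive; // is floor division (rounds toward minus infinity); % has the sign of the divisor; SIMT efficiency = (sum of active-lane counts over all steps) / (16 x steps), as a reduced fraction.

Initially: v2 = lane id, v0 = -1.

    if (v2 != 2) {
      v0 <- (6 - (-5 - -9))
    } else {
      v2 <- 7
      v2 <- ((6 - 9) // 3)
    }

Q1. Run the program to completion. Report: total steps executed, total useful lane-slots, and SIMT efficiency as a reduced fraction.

Answer: 4 steps, 33 useful, 33/64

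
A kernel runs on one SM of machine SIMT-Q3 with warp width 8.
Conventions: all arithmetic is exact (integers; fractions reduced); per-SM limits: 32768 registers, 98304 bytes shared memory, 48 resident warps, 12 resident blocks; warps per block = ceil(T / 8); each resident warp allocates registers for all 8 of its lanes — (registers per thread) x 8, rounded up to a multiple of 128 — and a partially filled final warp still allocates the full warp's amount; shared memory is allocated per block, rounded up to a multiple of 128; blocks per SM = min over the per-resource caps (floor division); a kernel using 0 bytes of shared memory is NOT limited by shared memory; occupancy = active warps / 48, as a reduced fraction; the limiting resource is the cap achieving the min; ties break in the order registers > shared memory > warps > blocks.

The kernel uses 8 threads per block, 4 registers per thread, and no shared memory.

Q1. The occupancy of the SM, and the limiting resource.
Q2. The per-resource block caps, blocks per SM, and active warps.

Answer: occupancy 1/4, limited by blocks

registers: 256 blocks
shared memory: no limit (kernel uses none)
warps: 48 blocks
blocks: 12 blocks

Answer: 12 blocks, 12 active warps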